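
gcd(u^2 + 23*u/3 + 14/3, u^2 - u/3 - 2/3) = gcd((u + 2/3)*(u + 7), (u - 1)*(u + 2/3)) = u + 2/3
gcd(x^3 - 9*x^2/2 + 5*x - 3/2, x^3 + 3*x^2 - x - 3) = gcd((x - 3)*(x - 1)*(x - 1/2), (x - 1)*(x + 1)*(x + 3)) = x - 1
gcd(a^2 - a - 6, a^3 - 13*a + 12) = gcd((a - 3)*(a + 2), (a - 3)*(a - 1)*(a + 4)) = a - 3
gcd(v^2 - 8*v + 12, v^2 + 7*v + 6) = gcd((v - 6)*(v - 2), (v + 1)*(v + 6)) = 1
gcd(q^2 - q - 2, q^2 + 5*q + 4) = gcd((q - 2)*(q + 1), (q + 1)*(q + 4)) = q + 1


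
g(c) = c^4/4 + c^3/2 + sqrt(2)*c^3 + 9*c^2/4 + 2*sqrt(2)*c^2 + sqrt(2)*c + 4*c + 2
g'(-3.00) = -0.37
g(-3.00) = 0.03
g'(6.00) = 489.09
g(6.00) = 954.78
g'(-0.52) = 1.54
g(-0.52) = 0.31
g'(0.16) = 7.19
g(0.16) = 3.00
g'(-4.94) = -25.17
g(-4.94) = 17.30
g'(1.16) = 26.48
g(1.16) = 18.55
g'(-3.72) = -4.38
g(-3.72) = 1.47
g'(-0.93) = 0.13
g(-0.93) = 0.00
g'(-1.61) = -0.23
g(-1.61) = 0.14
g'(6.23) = 533.38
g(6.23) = 1072.31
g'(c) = c^3 + 3*c^2/2 + 3*sqrt(2)*c^2 + 9*c/2 + 4*sqrt(2)*c + sqrt(2) + 4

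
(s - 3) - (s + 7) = -10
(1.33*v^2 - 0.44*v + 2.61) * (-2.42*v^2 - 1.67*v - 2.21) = -3.2186*v^4 - 1.1563*v^3 - 8.5207*v^2 - 3.3863*v - 5.7681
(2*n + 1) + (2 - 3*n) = 3 - n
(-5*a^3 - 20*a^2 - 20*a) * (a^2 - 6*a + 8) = -5*a^5 + 10*a^4 + 60*a^3 - 40*a^2 - 160*a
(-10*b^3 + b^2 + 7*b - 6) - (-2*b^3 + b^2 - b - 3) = -8*b^3 + 8*b - 3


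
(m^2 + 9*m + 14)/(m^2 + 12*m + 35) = (m + 2)/(m + 5)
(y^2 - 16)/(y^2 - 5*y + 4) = (y + 4)/(y - 1)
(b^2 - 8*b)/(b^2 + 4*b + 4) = b*(b - 8)/(b^2 + 4*b + 4)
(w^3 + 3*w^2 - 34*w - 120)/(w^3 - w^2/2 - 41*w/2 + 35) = 2*(w^2 - 2*w - 24)/(2*w^2 - 11*w + 14)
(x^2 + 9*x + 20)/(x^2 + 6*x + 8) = (x + 5)/(x + 2)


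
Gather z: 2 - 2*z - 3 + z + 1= -z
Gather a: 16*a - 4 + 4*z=16*a + 4*z - 4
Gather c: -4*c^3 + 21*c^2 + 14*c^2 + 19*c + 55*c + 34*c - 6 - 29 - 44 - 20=-4*c^3 + 35*c^2 + 108*c - 99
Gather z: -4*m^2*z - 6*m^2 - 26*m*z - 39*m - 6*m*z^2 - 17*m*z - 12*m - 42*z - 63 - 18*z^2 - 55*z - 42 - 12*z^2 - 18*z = -6*m^2 - 51*m + z^2*(-6*m - 30) + z*(-4*m^2 - 43*m - 115) - 105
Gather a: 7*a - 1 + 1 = 7*a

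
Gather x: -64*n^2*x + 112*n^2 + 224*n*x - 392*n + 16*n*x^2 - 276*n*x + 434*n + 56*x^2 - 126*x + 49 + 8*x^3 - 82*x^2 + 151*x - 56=112*n^2 + 42*n + 8*x^3 + x^2*(16*n - 26) + x*(-64*n^2 - 52*n + 25) - 7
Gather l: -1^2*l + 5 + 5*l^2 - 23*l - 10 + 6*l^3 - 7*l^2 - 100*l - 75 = 6*l^3 - 2*l^2 - 124*l - 80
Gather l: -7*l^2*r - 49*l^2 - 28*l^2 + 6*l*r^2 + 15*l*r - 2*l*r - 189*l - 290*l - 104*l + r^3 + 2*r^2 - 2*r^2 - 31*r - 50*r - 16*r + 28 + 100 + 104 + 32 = l^2*(-7*r - 77) + l*(6*r^2 + 13*r - 583) + r^3 - 97*r + 264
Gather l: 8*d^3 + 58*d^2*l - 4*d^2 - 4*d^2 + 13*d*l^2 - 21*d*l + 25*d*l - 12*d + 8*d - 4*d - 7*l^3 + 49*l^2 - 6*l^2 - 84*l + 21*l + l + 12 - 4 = 8*d^3 - 8*d^2 - 8*d - 7*l^3 + l^2*(13*d + 43) + l*(58*d^2 + 4*d - 62) + 8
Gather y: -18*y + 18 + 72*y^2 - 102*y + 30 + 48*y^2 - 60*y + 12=120*y^2 - 180*y + 60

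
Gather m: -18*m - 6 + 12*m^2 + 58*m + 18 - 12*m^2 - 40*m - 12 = 0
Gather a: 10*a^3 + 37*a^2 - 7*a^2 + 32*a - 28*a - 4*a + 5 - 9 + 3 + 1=10*a^3 + 30*a^2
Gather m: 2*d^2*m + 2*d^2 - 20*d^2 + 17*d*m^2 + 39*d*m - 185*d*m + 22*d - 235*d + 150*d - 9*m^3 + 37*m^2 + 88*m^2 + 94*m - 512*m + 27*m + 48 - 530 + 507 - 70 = -18*d^2 - 63*d - 9*m^3 + m^2*(17*d + 125) + m*(2*d^2 - 146*d - 391) - 45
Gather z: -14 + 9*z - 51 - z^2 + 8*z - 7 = -z^2 + 17*z - 72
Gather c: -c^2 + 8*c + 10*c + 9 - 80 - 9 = -c^2 + 18*c - 80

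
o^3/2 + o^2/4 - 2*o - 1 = (o/2 + 1)*(o - 2)*(o + 1/2)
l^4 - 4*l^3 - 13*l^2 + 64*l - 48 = (l - 4)*(l - 3)*(l - 1)*(l + 4)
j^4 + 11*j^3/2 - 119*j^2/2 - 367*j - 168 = (j - 8)*(j + 1/2)*(j + 6)*(j + 7)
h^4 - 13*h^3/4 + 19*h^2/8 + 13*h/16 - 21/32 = (h - 7/4)*(h - 3/2)*(h - 1/2)*(h + 1/2)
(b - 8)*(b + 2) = b^2 - 6*b - 16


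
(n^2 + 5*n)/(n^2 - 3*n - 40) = n/(n - 8)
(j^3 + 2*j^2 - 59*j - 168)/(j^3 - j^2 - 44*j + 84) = (j^2 - 5*j - 24)/(j^2 - 8*j + 12)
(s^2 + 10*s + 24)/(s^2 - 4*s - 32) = (s + 6)/(s - 8)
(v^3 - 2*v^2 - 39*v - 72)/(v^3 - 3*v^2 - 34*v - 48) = (v + 3)/(v + 2)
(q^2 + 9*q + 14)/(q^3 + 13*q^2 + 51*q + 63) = (q + 2)/(q^2 + 6*q + 9)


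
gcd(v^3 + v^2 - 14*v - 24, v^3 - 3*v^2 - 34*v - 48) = v^2 + 5*v + 6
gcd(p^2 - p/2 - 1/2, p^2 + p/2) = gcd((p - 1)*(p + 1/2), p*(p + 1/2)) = p + 1/2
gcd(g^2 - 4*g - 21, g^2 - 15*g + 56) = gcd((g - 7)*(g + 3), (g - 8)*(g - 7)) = g - 7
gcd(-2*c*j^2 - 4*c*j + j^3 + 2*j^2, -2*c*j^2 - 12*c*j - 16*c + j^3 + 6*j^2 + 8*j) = 2*c*j + 4*c - j^2 - 2*j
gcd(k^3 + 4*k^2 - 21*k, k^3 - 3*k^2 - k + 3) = k - 3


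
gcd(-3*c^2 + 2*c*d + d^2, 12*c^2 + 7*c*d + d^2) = 3*c + d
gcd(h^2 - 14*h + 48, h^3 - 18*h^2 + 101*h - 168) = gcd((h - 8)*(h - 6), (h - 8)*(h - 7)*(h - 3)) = h - 8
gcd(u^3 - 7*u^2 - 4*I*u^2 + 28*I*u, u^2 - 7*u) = u^2 - 7*u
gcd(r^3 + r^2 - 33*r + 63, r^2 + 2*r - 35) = r + 7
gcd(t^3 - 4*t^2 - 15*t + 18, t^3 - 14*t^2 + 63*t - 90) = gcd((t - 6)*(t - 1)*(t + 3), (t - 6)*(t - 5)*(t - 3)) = t - 6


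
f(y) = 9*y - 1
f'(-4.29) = 9.00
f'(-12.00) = 9.00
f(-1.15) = -11.35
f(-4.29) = -39.61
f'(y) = 9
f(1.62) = 13.58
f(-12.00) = -109.00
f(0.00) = -1.00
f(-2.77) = -25.93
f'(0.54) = 9.00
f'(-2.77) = 9.00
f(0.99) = 7.91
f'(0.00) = 9.00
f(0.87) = 6.83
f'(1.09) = 9.00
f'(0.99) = 9.00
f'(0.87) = 9.00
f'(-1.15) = 9.00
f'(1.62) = 9.00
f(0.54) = 3.86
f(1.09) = 8.81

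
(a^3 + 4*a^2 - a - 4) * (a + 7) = a^4 + 11*a^3 + 27*a^2 - 11*a - 28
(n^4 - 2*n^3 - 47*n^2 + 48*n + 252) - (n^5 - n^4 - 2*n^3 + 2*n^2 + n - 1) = -n^5 + 2*n^4 - 49*n^2 + 47*n + 253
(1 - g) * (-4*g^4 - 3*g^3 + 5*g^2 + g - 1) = 4*g^5 - g^4 - 8*g^3 + 4*g^2 + 2*g - 1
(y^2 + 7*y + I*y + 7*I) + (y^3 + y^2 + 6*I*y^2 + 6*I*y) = y^3 + 2*y^2 + 6*I*y^2 + 7*y + 7*I*y + 7*I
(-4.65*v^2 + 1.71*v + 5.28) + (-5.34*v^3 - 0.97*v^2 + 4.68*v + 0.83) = -5.34*v^3 - 5.62*v^2 + 6.39*v + 6.11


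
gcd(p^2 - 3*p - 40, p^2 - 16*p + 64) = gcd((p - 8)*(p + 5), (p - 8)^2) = p - 8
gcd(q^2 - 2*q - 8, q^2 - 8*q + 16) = q - 4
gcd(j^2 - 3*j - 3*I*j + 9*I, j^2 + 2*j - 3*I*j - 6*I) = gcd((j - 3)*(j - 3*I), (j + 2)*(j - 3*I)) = j - 3*I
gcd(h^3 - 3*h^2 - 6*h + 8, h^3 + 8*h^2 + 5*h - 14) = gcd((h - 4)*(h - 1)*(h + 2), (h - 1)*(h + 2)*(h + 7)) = h^2 + h - 2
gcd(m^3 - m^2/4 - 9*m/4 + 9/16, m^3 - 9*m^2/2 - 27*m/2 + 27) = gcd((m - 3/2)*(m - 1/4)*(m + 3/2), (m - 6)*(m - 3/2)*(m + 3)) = m - 3/2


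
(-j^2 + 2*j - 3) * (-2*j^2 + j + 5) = 2*j^4 - 5*j^3 + 3*j^2 + 7*j - 15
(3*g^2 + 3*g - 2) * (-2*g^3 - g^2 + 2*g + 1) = -6*g^5 - 9*g^4 + 7*g^3 + 11*g^2 - g - 2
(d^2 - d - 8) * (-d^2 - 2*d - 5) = -d^4 - d^3 + 5*d^2 + 21*d + 40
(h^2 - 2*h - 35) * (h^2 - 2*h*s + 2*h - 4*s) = h^4 - 2*h^3*s - 39*h^2 + 78*h*s - 70*h + 140*s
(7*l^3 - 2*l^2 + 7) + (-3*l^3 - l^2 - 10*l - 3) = 4*l^3 - 3*l^2 - 10*l + 4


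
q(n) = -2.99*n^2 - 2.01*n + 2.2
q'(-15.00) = 87.69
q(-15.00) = -640.40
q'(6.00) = -37.89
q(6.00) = -117.50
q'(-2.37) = 12.16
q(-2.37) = -9.83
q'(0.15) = -2.91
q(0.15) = 1.83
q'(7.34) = -45.90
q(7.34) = -173.64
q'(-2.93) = 15.51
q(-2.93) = -17.58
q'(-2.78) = 14.61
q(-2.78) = -15.32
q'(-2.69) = 14.08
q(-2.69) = -14.03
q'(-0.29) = -0.28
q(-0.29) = 2.53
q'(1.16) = -8.95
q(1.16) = -4.15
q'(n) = -5.98*n - 2.01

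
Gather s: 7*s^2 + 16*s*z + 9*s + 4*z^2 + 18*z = 7*s^2 + s*(16*z + 9) + 4*z^2 + 18*z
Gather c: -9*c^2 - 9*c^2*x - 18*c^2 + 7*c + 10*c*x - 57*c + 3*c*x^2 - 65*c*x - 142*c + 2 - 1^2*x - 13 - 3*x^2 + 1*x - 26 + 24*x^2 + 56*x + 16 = c^2*(-9*x - 27) + c*(3*x^2 - 55*x - 192) + 21*x^2 + 56*x - 21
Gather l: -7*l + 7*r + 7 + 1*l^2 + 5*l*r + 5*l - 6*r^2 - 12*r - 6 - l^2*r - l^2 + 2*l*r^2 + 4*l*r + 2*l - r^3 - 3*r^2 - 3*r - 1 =-l^2*r + l*(2*r^2 + 9*r) - r^3 - 9*r^2 - 8*r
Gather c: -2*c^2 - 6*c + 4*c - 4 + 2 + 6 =-2*c^2 - 2*c + 4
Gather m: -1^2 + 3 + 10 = 12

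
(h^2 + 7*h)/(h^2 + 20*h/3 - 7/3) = 3*h/(3*h - 1)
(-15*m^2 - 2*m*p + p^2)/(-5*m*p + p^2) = (3*m + p)/p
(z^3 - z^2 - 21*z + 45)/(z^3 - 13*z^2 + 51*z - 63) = (z + 5)/(z - 7)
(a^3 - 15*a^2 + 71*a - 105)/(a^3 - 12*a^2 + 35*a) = (a - 3)/a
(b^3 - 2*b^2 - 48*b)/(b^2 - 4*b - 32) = b*(b + 6)/(b + 4)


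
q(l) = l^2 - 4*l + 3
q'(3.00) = 2.00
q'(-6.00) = -16.00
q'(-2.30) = -8.60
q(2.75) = -0.44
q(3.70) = 1.89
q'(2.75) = 1.50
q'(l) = 2*l - 4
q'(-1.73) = -7.46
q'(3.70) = 3.40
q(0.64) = 0.85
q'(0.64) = -2.72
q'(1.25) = -1.50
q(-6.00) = 63.00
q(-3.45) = 28.70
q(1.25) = -0.44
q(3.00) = 0.00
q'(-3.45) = -10.90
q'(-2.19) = -8.38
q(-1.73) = 12.91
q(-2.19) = 16.56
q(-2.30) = 17.49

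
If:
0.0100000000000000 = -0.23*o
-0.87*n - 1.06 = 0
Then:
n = -1.22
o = -0.04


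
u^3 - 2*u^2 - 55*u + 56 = (u - 8)*(u - 1)*(u + 7)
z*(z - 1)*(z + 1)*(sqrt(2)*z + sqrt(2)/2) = sqrt(2)*z^4 + sqrt(2)*z^3/2 - sqrt(2)*z^2 - sqrt(2)*z/2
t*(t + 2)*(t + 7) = t^3 + 9*t^2 + 14*t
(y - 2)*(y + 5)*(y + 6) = y^3 + 9*y^2 + 8*y - 60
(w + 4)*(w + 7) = w^2 + 11*w + 28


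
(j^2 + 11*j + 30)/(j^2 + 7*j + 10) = (j + 6)/(j + 2)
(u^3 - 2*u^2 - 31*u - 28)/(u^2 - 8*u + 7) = (u^2 + 5*u + 4)/(u - 1)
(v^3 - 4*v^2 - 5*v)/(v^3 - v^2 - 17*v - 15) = v/(v + 3)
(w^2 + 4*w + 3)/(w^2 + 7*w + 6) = (w + 3)/(w + 6)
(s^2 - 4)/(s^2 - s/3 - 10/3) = 3*(s + 2)/(3*s + 5)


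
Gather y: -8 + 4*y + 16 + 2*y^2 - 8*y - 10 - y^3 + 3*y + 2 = -y^3 + 2*y^2 - y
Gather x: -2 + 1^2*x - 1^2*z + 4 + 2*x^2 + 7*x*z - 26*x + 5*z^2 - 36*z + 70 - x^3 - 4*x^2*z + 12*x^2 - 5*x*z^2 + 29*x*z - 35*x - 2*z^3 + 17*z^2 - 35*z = -x^3 + x^2*(14 - 4*z) + x*(-5*z^2 + 36*z - 60) - 2*z^3 + 22*z^2 - 72*z + 72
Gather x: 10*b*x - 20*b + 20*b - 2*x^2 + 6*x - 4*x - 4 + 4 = -2*x^2 + x*(10*b + 2)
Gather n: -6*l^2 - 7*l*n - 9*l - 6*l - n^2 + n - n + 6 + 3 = -6*l^2 - 7*l*n - 15*l - n^2 + 9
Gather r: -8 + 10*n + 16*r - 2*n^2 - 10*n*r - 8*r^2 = -2*n^2 + 10*n - 8*r^2 + r*(16 - 10*n) - 8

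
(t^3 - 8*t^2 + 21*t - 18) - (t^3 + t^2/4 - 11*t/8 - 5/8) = -33*t^2/4 + 179*t/8 - 139/8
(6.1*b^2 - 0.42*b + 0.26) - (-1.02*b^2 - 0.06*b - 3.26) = 7.12*b^2 - 0.36*b + 3.52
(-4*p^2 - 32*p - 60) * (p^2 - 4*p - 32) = -4*p^4 - 16*p^3 + 196*p^2 + 1264*p + 1920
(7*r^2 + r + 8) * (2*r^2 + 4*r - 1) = 14*r^4 + 30*r^3 + 13*r^2 + 31*r - 8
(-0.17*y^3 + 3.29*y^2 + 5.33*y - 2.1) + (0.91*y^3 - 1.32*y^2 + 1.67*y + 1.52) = 0.74*y^3 + 1.97*y^2 + 7.0*y - 0.58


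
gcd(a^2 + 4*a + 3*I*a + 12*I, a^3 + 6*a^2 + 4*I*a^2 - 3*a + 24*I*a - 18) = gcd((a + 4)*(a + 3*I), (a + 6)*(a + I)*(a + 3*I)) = a + 3*I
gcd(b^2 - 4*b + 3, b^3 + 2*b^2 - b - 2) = b - 1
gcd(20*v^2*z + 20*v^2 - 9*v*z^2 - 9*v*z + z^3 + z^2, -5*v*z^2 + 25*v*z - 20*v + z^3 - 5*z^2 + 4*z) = -5*v + z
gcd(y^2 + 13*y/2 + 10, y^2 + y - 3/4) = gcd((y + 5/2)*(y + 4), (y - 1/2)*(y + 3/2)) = 1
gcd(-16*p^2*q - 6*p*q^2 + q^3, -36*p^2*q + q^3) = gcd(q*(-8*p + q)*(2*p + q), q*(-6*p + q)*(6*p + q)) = q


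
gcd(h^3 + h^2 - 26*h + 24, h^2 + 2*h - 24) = h^2 + 2*h - 24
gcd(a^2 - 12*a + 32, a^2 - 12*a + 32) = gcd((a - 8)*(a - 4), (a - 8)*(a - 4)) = a^2 - 12*a + 32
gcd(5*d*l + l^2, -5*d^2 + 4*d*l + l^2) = 5*d + l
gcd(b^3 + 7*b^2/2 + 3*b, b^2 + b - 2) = b + 2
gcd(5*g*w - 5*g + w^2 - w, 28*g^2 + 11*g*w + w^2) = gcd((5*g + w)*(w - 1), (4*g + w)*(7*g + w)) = 1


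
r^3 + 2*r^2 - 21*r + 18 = (r - 3)*(r - 1)*(r + 6)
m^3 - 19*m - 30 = (m - 5)*(m + 2)*(m + 3)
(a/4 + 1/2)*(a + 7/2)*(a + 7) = a^3/4 + 25*a^2/8 + 91*a/8 + 49/4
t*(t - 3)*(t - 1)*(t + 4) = t^4 - 13*t^2 + 12*t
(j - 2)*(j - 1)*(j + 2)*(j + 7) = j^4 + 6*j^3 - 11*j^2 - 24*j + 28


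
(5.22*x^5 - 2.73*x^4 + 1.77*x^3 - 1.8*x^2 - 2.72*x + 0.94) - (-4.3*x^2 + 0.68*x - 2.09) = 5.22*x^5 - 2.73*x^4 + 1.77*x^3 + 2.5*x^2 - 3.4*x + 3.03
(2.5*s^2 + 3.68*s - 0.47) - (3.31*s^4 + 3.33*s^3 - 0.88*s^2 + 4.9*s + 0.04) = -3.31*s^4 - 3.33*s^3 + 3.38*s^2 - 1.22*s - 0.51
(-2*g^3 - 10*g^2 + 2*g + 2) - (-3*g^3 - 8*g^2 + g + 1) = g^3 - 2*g^2 + g + 1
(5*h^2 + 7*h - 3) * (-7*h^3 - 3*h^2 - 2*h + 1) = -35*h^5 - 64*h^4 - 10*h^3 + 13*h - 3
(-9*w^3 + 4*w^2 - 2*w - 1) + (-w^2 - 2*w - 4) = -9*w^3 + 3*w^2 - 4*w - 5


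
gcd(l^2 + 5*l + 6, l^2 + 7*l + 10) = l + 2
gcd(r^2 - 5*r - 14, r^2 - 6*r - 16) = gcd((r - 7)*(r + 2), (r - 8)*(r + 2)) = r + 2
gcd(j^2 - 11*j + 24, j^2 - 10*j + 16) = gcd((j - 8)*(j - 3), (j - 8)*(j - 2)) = j - 8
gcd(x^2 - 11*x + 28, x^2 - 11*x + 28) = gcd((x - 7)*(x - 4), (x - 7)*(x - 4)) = x^2 - 11*x + 28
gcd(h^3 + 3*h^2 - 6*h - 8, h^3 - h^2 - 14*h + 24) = h^2 + 2*h - 8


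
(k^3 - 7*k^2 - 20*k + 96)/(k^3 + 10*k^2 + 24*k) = (k^2 - 11*k + 24)/(k*(k + 6))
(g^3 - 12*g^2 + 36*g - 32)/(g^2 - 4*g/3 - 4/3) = 3*(g^2 - 10*g + 16)/(3*g + 2)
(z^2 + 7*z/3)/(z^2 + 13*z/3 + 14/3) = z/(z + 2)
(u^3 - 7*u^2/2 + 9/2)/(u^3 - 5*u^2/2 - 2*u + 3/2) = (2*u - 3)/(2*u - 1)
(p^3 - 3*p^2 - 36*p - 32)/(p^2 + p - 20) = (p^3 - 3*p^2 - 36*p - 32)/(p^2 + p - 20)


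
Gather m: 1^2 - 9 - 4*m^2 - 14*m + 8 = -4*m^2 - 14*m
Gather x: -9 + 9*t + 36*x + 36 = 9*t + 36*x + 27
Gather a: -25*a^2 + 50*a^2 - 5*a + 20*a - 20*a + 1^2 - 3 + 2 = 25*a^2 - 5*a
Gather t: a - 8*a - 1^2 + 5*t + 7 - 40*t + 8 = -7*a - 35*t + 14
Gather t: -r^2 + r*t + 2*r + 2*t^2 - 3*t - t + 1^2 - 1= -r^2 + 2*r + 2*t^2 + t*(r - 4)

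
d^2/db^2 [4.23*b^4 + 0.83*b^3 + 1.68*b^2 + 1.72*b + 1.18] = 50.76*b^2 + 4.98*b + 3.36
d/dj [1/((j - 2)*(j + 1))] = (1 - 2*j)/(j^4 - 2*j^3 - 3*j^2 + 4*j + 4)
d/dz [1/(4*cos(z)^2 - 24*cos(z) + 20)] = (cos(z) - 3)*sin(z)/(2*(cos(z)^2 - 6*cos(z) + 5)^2)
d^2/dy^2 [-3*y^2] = -6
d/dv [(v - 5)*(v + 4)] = 2*v - 1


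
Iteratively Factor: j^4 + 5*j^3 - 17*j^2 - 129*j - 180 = (j - 5)*(j^3 + 10*j^2 + 33*j + 36) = (j - 5)*(j + 3)*(j^2 + 7*j + 12) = (j - 5)*(j + 3)^2*(j + 4)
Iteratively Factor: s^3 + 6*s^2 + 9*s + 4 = (s + 1)*(s^2 + 5*s + 4) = (s + 1)^2*(s + 4)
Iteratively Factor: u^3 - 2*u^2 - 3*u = (u)*(u^2 - 2*u - 3) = u*(u - 3)*(u + 1)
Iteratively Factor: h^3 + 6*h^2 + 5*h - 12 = (h + 3)*(h^2 + 3*h - 4) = (h - 1)*(h + 3)*(h + 4)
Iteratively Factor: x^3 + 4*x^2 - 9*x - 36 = (x - 3)*(x^2 + 7*x + 12) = (x - 3)*(x + 3)*(x + 4)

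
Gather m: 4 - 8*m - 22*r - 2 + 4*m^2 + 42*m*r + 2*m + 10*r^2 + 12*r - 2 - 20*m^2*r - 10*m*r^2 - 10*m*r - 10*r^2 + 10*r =m^2*(4 - 20*r) + m*(-10*r^2 + 32*r - 6)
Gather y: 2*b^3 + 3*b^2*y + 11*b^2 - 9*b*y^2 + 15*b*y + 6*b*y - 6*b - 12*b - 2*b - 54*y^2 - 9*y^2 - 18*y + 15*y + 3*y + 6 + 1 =2*b^3 + 11*b^2 - 20*b + y^2*(-9*b - 63) + y*(3*b^2 + 21*b) + 7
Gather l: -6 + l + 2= l - 4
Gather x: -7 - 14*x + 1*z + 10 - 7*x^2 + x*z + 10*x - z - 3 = -7*x^2 + x*(z - 4)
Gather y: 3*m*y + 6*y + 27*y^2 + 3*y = 27*y^2 + y*(3*m + 9)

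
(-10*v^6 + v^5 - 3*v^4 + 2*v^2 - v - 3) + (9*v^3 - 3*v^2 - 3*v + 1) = -10*v^6 + v^5 - 3*v^4 + 9*v^3 - v^2 - 4*v - 2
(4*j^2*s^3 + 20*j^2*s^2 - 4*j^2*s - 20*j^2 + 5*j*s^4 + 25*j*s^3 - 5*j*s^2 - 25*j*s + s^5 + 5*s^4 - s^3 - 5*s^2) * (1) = 4*j^2*s^3 + 20*j^2*s^2 - 4*j^2*s - 20*j^2 + 5*j*s^4 + 25*j*s^3 - 5*j*s^2 - 25*j*s + s^5 + 5*s^4 - s^3 - 5*s^2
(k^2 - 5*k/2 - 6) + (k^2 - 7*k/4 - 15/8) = 2*k^2 - 17*k/4 - 63/8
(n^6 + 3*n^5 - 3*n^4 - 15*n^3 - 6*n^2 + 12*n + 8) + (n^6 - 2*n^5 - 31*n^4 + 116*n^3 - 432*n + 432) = 2*n^6 + n^5 - 34*n^4 + 101*n^3 - 6*n^2 - 420*n + 440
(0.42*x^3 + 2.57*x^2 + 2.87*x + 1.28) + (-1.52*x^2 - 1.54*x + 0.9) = 0.42*x^3 + 1.05*x^2 + 1.33*x + 2.18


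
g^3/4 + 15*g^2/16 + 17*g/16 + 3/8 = (g/4 + 1/2)*(g + 3/4)*(g + 1)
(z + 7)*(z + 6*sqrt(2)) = z^2 + 7*z + 6*sqrt(2)*z + 42*sqrt(2)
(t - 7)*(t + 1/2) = t^2 - 13*t/2 - 7/2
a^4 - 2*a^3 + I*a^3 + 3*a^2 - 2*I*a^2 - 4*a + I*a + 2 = (a - 1)^2*(a - I)*(a + 2*I)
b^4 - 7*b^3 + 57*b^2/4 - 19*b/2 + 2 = (b - 4)*(b - 2)*(b - 1/2)^2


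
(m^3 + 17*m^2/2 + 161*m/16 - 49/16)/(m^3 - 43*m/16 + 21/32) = 2*(m + 7)/(2*m - 3)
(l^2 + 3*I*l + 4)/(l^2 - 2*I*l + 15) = (l^2 + 3*I*l + 4)/(l^2 - 2*I*l + 15)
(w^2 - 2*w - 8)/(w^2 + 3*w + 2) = (w - 4)/(w + 1)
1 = 1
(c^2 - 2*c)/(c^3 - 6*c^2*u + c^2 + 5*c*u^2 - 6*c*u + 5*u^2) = c*(c - 2)/(c^3 - 6*c^2*u + c^2 + 5*c*u^2 - 6*c*u + 5*u^2)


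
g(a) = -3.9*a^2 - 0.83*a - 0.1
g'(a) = -7.8*a - 0.83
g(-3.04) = -33.62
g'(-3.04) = 22.88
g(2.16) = -20.09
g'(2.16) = -17.68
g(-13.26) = -674.82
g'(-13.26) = 102.60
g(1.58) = -11.15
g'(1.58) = -13.15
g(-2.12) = -15.87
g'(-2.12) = 15.71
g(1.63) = -11.81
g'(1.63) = -13.54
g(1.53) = -10.50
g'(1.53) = -12.76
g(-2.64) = -25.09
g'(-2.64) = 19.76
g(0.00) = -0.10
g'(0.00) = -0.83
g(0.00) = -0.10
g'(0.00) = -0.83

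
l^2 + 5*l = l*(l + 5)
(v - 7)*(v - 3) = v^2 - 10*v + 21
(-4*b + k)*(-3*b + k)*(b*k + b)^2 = 12*b^4*k^2 + 24*b^4*k + 12*b^4 - 7*b^3*k^3 - 14*b^3*k^2 - 7*b^3*k + b^2*k^4 + 2*b^2*k^3 + b^2*k^2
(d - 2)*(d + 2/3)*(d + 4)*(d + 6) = d^4 + 26*d^3/3 + 28*d^2/3 - 136*d/3 - 32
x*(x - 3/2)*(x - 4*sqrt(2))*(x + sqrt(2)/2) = x^4 - 7*sqrt(2)*x^3/2 - 3*x^3/2 - 4*x^2 + 21*sqrt(2)*x^2/4 + 6*x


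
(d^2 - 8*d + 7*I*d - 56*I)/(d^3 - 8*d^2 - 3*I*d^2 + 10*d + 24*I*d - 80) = (d + 7*I)/(d^2 - 3*I*d + 10)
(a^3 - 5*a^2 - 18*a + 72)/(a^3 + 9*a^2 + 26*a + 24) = (a^2 - 9*a + 18)/(a^2 + 5*a + 6)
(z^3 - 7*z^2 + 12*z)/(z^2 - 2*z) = (z^2 - 7*z + 12)/(z - 2)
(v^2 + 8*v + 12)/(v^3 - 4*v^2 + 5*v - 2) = (v^2 + 8*v + 12)/(v^3 - 4*v^2 + 5*v - 2)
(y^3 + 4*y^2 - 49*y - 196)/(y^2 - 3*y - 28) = y + 7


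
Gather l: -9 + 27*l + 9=27*l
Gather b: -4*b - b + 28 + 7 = 35 - 5*b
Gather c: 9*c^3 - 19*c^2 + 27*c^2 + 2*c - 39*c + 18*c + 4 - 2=9*c^3 + 8*c^2 - 19*c + 2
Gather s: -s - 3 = -s - 3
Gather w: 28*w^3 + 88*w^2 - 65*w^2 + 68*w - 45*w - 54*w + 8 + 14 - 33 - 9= 28*w^3 + 23*w^2 - 31*w - 20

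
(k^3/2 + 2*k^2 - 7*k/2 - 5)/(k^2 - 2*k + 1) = (k^3 + 4*k^2 - 7*k - 10)/(2*(k^2 - 2*k + 1))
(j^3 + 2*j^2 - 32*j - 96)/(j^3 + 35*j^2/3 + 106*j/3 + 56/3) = 3*(j^2 - 2*j - 24)/(3*j^2 + 23*j + 14)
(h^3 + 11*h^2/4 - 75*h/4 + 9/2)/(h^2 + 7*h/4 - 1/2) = (h^2 + 3*h - 18)/(h + 2)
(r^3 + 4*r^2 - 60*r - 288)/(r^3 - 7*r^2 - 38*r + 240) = (r + 6)/(r - 5)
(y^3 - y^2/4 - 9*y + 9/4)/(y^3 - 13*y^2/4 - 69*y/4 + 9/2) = (y - 3)/(y - 6)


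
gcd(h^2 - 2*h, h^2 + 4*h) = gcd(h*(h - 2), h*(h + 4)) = h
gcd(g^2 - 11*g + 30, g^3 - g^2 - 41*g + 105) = g - 5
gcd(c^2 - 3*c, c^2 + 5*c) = c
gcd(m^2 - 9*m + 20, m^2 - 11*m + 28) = m - 4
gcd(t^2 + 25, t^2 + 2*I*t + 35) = t - 5*I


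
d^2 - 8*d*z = d*(d - 8*z)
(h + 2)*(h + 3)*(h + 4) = h^3 + 9*h^2 + 26*h + 24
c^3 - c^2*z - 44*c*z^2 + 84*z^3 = (c - 6*z)*(c - 2*z)*(c + 7*z)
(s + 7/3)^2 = s^2 + 14*s/3 + 49/9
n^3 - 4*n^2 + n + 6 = (n - 3)*(n - 2)*(n + 1)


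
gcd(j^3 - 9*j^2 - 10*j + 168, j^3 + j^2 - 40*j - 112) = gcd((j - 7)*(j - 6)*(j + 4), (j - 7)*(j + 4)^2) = j^2 - 3*j - 28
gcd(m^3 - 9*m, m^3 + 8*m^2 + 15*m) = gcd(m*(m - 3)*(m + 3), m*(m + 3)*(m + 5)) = m^2 + 3*m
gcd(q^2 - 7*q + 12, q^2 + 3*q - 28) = q - 4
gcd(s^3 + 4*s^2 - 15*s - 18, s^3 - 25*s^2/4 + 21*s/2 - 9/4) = s - 3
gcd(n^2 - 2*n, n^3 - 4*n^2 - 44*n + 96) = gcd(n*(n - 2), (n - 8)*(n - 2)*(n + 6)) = n - 2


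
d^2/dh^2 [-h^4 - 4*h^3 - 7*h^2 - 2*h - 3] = -12*h^2 - 24*h - 14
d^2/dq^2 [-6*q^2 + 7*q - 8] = -12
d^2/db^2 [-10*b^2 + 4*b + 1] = -20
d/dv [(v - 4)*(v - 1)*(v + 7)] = 3*v^2 + 4*v - 31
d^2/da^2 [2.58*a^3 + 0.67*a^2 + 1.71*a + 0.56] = 15.48*a + 1.34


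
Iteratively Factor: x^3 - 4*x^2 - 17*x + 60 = (x - 5)*(x^2 + x - 12) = (x - 5)*(x + 4)*(x - 3)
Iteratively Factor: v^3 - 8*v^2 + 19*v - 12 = (v - 1)*(v^2 - 7*v + 12) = (v - 4)*(v - 1)*(v - 3)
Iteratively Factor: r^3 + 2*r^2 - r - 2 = (r + 1)*(r^2 + r - 2) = (r + 1)*(r + 2)*(r - 1)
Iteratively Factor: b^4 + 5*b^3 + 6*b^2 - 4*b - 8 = (b + 2)*(b^3 + 3*b^2 - 4) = (b + 2)^2*(b^2 + b - 2) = (b + 2)^3*(b - 1)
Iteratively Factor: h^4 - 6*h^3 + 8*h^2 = (h)*(h^3 - 6*h^2 + 8*h) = h*(h - 4)*(h^2 - 2*h) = h*(h - 4)*(h - 2)*(h)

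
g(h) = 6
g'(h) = 0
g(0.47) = 6.00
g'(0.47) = 0.00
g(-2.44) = 6.00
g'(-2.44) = 0.00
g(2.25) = 6.00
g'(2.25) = 0.00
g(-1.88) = 6.00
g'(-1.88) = 0.00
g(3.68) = 6.00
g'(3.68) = 0.00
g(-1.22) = 6.00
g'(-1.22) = 0.00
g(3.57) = 6.00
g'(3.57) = 0.00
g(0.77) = 6.00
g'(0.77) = 0.00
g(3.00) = 6.00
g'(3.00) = 0.00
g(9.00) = 6.00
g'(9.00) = 0.00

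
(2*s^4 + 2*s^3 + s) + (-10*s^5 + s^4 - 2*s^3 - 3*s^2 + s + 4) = -10*s^5 + 3*s^4 - 3*s^2 + 2*s + 4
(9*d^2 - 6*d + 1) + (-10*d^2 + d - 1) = -d^2 - 5*d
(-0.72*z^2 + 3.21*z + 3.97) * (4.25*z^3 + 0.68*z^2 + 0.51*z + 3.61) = -3.06*z^5 + 13.1529*z^4 + 18.6881*z^3 + 1.7375*z^2 + 13.6128*z + 14.3317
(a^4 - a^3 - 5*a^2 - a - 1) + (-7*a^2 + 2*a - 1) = a^4 - a^3 - 12*a^2 + a - 2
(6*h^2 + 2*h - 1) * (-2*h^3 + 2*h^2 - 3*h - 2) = -12*h^5 + 8*h^4 - 12*h^3 - 20*h^2 - h + 2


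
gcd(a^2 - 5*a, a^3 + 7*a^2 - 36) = 1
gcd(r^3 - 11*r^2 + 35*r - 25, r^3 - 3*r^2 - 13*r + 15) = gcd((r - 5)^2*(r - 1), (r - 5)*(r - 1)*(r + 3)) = r^2 - 6*r + 5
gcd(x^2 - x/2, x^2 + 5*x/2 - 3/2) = x - 1/2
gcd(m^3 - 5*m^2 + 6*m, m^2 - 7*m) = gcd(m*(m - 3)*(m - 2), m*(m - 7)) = m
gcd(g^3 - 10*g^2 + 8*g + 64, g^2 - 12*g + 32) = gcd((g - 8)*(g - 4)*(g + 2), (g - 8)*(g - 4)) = g^2 - 12*g + 32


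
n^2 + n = n*(n + 1)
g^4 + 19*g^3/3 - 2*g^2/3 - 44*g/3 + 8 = (g - 1)*(g - 2/3)*(g + 2)*(g + 6)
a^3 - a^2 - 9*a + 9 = (a - 3)*(a - 1)*(a + 3)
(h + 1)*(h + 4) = h^2 + 5*h + 4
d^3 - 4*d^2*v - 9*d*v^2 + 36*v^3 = (d - 4*v)*(d - 3*v)*(d + 3*v)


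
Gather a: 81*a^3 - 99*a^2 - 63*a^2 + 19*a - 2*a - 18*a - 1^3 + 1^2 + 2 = 81*a^3 - 162*a^2 - a + 2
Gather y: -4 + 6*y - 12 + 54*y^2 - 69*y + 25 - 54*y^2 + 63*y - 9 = 0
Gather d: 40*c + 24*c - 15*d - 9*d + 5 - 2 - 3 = 64*c - 24*d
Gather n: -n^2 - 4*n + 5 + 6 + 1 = -n^2 - 4*n + 12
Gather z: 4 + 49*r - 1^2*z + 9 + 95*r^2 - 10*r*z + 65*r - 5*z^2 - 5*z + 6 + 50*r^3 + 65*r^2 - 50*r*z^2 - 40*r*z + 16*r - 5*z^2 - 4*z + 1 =50*r^3 + 160*r^2 + 130*r + z^2*(-50*r - 10) + z*(-50*r - 10) + 20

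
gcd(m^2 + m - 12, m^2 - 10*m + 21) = m - 3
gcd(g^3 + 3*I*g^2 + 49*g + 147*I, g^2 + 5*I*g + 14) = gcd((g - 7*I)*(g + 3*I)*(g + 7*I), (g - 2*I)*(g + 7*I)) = g + 7*I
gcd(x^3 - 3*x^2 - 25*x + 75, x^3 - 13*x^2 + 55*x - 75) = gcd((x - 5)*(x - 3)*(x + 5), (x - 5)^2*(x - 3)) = x^2 - 8*x + 15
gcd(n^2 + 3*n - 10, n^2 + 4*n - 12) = n - 2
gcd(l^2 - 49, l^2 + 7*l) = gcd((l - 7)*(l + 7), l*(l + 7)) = l + 7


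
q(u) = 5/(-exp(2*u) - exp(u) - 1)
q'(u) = 5*(2*exp(2*u) + exp(u))/(-exp(2*u) - exp(u) - 1)^2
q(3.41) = -0.01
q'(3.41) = 0.01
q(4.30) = -0.00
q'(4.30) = 0.00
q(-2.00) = -4.33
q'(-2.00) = 0.65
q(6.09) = -0.00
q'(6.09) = 0.00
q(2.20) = -0.05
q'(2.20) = 0.10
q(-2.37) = -4.54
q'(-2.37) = 0.46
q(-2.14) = -4.42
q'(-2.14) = 0.57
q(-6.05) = -4.99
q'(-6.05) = 0.01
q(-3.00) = -4.75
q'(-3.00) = 0.25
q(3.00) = -0.01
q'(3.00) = 0.02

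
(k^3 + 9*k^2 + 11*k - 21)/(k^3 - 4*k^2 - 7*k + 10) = (k^2 + 10*k + 21)/(k^2 - 3*k - 10)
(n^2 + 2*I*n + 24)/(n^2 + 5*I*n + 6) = (n - 4*I)/(n - I)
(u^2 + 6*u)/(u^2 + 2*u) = (u + 6)/(u + 2)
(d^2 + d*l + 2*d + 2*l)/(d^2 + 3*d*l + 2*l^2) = (d + 2)/(d + 2*l)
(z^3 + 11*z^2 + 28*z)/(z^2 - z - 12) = z*(z^2 + 11*z + 28)/(z^2 - z - 12)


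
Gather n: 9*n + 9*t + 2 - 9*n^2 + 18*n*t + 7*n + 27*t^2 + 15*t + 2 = -9*n^2 + n*(18*t + 16) + 27*t^2 + 24*t + 4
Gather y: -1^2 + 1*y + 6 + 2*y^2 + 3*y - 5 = 2*y^2 + 4*y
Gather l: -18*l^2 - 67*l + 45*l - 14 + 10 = -18*l^2 - 22*l - 4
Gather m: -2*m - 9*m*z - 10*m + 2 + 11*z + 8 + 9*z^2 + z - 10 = m*(-9*z - 12) + 9*z^2 + 12*z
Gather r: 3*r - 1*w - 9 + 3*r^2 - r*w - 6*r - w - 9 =3*r^2 + r*(-w - 3) - 2*w - 18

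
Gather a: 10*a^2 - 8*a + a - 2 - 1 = 10*a^2 - 7*a - 3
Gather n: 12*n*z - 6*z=12*n*z - 6*z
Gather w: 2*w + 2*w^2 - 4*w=2*w^2 - 2*w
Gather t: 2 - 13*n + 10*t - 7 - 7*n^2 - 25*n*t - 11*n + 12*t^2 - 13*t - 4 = -7*n^2 - 24*n + 12*t^2 + t*(-25*n - 3) - 9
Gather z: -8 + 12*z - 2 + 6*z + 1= 18*z - 9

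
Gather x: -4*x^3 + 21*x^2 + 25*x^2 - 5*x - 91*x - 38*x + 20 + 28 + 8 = -4*x^3 + 46*x^2 - 134*x + 56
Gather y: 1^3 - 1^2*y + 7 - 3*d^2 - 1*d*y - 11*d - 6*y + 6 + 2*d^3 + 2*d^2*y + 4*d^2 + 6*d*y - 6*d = 2*d^3 + d^2 - 17*d + y*(2*d^2 + 5*d - 7) + 14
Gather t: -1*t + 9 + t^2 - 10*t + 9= t^2 - 11*t + 18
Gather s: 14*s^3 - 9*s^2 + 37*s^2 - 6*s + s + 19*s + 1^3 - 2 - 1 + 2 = 14*s^3 + 28*s^2 + 14*s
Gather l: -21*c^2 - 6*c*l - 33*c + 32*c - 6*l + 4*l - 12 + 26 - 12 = -21*c^2 - c + l*(-6*c - 2) + 2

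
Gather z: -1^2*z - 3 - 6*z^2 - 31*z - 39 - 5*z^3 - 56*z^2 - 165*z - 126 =-5*z^3 - 62*z^2 - 197*z - 168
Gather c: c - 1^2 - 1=c - 2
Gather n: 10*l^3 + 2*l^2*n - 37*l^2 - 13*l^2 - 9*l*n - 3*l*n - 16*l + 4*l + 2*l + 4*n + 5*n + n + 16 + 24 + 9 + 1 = 10*l^3 - 50*l^2 - 10*l + n*(2*l^2 - 12*l + 10) + 50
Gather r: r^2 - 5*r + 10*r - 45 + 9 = r^2 + 5*r - 36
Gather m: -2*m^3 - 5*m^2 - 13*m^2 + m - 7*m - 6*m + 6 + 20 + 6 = -2*m^3 - 18*m^2 - 12*m + 32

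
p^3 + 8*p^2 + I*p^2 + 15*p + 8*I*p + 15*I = (p + 3)*(p + 5)*(p + I)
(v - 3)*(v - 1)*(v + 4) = v^3 - 13*v + 12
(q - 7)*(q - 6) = q^2 - 13*q + 42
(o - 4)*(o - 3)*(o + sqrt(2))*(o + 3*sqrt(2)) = o^4 - 7*o^3 + 4*sqrt(2)*o^3 - 28*sqrt(2)*o^2 + 18*o^2 - 42*o + 48*sqrt(2)*o + 72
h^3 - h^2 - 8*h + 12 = (h - 2)^2*(h + 3)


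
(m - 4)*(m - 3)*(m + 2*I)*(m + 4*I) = m^4 - 7*m^3 + 6*I*m^3 + 4*m^2 - 42*I*m^2 + 56*m + 72*I*m - 96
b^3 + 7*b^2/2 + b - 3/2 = (b - 1/2)*(b + 1)*(b + 3)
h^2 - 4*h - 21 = (h - 7)*(h + 3)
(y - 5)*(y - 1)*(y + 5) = y^3 - y^2 - 25*y + 25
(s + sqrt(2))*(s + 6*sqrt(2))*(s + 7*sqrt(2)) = s^3 + 14*sqrt(2)*s^2 + 110*s + 84*sqrt(2)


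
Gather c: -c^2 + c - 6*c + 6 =-c^2 - 5*c + 6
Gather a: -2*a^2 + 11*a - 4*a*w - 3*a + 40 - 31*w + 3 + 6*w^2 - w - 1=-2*a^2 + a*(8 - 4*w) + 6*w^2 - 32*w + 42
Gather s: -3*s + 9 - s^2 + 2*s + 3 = -s^2 - s + 12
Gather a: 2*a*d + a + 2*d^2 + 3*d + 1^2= a*(2*d + 1) + 2*d^2 + 3*d + 1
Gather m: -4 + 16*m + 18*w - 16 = 16*m + 18*w - 20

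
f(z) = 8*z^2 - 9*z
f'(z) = 16*z - 9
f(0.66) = -2.46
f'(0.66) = 1.56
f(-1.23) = 23.17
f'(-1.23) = -28.68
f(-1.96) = 48.37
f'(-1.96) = -40.36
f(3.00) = 45.00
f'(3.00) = 39.00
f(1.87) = 11.15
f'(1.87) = 20.92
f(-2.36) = 65.80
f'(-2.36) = -46.76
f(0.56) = -2.53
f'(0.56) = -0.04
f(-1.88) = 45.20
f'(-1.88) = -39.08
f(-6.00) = 342.00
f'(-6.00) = -105.00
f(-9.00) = 729.00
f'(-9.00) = -153.00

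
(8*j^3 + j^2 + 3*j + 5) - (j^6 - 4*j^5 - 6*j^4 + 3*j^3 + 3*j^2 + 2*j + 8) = -j^6 + 4*j^5 + 6*j^4 + 5*j^3 - 2*j^2 + j - 3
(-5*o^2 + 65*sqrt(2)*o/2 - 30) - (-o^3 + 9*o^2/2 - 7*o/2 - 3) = o^3 - 19*o^2/2 + 7*o/2 + 65*sqrt(2)*o/2 - 27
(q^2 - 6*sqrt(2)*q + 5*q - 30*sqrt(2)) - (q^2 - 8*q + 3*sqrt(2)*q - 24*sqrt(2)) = -9*sqrt(2)*q + 13*q - 6*sqrt(2)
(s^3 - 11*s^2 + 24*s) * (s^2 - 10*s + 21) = s^5 - 21*s^4 + 155*s^3 - 471*s^2 + 504*s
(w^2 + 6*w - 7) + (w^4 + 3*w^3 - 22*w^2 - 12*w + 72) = w^4 + 3*w^3 - 21*w^2 - 6*w + 65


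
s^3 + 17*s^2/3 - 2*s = s*(s - 1/3)*(s + 6)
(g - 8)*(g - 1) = g^2 - 9*g + 8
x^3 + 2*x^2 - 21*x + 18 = (x - 3)*(x - 1)*(x + 6)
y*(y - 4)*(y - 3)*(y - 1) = y^4 - 8*y^3 + 19*y^2 - 12*y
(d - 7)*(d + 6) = d^2 - d - 42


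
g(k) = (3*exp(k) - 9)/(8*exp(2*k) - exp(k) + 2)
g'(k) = (3*exp(k) - 9)*(-16*exp(2*k) + exp(k))/(8*exp(2*k) - exp(k) + 2)^2 + 3*exp(k)/(8*exp(2*k) - exp(k) + 2)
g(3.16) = 0.01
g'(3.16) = -0.01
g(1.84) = 0.03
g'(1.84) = -0.00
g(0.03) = -0.62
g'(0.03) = 1.38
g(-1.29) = -3.51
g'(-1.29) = 1.76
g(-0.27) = -1.14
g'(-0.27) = 2.04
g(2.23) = 0.03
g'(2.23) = -0.01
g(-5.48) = -4.50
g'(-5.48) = -0.00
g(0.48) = -0.20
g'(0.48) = 0.60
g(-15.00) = -4.50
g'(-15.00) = 0.00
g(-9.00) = -4.50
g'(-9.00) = 0.00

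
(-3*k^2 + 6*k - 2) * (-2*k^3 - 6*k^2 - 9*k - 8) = 6*k^5 + 6*k^4 - 5*k^3 - 18*k^2 - 30*k + 16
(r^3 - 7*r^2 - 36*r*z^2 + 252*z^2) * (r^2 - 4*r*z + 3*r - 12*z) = r^5 - 4*r^4*z - 4*r^4 - 36*r^3*z^2 + 16*r^3*z - 21*r^3 + 144*r^2*z^3 + 144*r^2*z^2 + 84*r^2*z - 576*r*z^3 + 756*r*z^2 - 3024*z^3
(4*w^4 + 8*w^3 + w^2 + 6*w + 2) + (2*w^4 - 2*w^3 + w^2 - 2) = 6*w^4 + 6*w^3 + 2*w^2 + 6*w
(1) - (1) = 0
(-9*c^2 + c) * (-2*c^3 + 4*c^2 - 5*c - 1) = 18*c^5 - 38*c^4 + 49*c^3 + 4*c^2 - c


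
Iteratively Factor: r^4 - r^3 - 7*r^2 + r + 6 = (r + 2)*(r^3 - 3*r^2 - r + 3) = (r - 3)*(r + 2)*(r^2 - 1) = (r - 3)*(r - 1)*(r + 2)*(r + 1)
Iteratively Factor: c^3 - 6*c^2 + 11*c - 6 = (c - 1)*(c^2 - 5*c + 6) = (c - 2)*(c - 1)*(c - 3)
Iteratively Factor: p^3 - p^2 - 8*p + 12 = (p - 2)*(p^2 + p - 6) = (p - 2)^2*(p + 3)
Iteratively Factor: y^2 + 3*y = (y + 3)*(y)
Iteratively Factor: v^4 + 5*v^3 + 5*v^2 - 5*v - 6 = (v + 2)*(v^3 + 3*v^2 - v - 3) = (v - 1)*(v + 2)*(v^2 + 4*v + 3) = (v - 1)*(v + 1)*(v + 2)*(v + 3)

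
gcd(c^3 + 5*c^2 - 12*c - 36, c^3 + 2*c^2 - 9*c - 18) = c^2 - c - 6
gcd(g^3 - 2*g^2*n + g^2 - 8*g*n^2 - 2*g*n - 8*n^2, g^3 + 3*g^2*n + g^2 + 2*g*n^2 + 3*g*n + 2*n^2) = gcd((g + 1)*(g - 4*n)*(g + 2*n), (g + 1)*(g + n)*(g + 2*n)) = g^2 + 2*g*n + g + 2*n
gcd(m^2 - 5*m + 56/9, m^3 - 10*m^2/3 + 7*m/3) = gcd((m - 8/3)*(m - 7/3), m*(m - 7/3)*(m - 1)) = m - 7/3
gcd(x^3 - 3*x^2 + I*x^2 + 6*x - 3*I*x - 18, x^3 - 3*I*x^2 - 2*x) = x - 2*I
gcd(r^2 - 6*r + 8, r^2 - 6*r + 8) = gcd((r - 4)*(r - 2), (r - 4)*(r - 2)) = r^2 - 6*r + 8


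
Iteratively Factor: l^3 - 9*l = (l)*(l^2 - 9) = l*(l - 3)*(l + 3)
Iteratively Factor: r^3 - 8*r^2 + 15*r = (r)*(r^2 - 8*r + 15) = r*(r - 3)*(r - 5)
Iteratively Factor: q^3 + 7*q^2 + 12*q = (q + 4)*(q^2 + 3*q) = q*(q + 4)*(q + 3)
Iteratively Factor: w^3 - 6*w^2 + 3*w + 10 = (w - 5)*(w^2 - w - 2) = (w - 5)*(w - 2)*(w + 1)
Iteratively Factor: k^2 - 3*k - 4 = (k - 4)*(k + 1)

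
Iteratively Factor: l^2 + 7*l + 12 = (l + 3)*(l + 4)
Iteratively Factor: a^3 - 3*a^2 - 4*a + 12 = (a - 2)*(a^2 - a - 6) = (a - 2)*(a + 2)*(a - 3)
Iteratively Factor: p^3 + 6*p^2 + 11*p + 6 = (p + 2)*(p^2 + 4*p + 3) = (p + 1)*(p + 2)*(p + 3)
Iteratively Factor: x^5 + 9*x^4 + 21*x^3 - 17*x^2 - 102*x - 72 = (x + 3)*(x^4 + 6*x^3 + 3*x^2 - 26*x - 24) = (x + 3)*(x + 4)*(x^3 + 2*x^2 - 5*x - 6) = (x + 3)^2*(x + 4)*(x^2 - x - 2) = (x + 1)*(x + 3)^2*(x + 4)*(x - 2)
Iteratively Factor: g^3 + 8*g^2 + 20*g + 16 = (g + 2)*(g^2 + 6*g + 8) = (g + 2)^2*(g + 4)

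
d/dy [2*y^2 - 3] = 4*y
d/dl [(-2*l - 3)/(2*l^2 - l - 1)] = (-4*l^2 + 2*l + (2*l + 3)*(4*l - 1) + 2)/(-2*l^2 + l + 1)^2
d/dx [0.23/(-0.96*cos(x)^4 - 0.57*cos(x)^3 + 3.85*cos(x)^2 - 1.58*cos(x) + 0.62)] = (-0.8832*cos(x)^3 - 0.3933*cos(x)^2 + 1.771*cos(x) - 0.3634)*sin(x)/(0.96*cos(x)^4 + 0.57*cos(x)^3 - 3.85*cos(x)^2 + 1.58*cos(x) - 0.62)^2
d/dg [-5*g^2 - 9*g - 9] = -10*g - 9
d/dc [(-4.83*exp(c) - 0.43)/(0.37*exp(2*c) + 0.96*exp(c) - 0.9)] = (1.7871*exp(2*c) + 0.3182*exp(c) + 4.7598)*exp(c)/(0.1369*exp(4*c) + 0.7104*exp(3*c) + 0.2556*exp(2*c) - 1.728*exp(c) + 0.81)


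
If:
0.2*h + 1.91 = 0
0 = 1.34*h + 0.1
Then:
No Solution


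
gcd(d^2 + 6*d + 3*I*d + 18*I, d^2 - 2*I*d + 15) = d + 3*I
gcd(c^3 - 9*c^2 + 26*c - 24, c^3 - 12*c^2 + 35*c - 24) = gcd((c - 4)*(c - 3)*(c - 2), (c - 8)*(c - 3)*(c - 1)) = c - 3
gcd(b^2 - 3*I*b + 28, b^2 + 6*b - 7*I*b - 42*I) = b - 7*I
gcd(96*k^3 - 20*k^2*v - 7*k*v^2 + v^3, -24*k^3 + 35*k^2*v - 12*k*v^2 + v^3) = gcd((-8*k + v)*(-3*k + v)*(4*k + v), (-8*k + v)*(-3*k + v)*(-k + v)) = 24*k^2 - 11*k*v + v^2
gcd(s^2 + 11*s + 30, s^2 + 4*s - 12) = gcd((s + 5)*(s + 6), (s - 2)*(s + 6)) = s + 6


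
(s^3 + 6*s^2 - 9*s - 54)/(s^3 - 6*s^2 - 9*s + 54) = (s + 6)/(s - 6)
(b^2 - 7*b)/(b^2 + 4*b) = (b - 7)/(b + 4)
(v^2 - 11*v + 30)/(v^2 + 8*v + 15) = (v^2 - 11*v + 30)/(v^2 + 8*v + 15)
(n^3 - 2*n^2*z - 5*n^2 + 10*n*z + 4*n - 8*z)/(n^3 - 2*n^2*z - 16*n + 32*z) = (n - 1)/(n + 4)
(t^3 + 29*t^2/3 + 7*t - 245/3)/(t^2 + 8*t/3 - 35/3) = t + 7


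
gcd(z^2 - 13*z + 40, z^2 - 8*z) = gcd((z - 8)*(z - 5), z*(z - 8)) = z - 8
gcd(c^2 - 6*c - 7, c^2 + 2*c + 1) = c + 1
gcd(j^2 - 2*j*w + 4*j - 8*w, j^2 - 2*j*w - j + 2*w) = -j + 2*w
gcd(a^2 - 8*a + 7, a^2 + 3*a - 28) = 1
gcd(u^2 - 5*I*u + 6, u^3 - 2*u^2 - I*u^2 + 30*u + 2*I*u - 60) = u - 6*I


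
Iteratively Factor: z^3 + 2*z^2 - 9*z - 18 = (z - 3)*(z^2 + 5*z + 6) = (z - 3)*(z + 2)*(z + 3)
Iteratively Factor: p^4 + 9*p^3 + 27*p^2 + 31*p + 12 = (p + 4)*(p^3 + 5*p^2 + 7*p + 3) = (p + 1)*(p + 4)*(p^2 + 4*p + 3) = (p + 1)*(p + 3)*(p + 4)*(p + 1)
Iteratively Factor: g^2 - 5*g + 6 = (g - 3)*(g - 2)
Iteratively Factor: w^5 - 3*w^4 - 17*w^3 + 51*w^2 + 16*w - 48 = (w - 4)*(w^4 + w^3 - 13*w^2 - w + 12) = (w - 4)*(w - 3)*(w^3 + 4*w^2 - w - 4) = (w - 4)*(w - 3)*(w + 4)*(w^2 - 1) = (w - 4)*(w - 3)*(w + 1)*(w + 4)*(w - 1)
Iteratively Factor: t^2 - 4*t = (t - 4)*(t)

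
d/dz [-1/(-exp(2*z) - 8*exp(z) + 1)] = 2*(-exp(z) - 4)*exp(z)/(exp(2*z) + 8*exp(z) - 1)^2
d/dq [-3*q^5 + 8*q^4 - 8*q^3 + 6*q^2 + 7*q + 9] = -15*q^4 + 32*q^3 - 24*q^2 + 12*q + 7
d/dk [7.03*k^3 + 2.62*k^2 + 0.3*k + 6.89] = 21.09*k^2 + 5.24*k + 0.3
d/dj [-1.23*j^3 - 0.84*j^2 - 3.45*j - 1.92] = -3.69*j^2 - 1.68*j - 3.45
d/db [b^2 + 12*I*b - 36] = 2*b + 12*I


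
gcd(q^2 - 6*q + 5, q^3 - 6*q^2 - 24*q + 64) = 1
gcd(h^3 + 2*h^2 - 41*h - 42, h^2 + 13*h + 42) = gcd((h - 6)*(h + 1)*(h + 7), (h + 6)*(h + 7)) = h + 7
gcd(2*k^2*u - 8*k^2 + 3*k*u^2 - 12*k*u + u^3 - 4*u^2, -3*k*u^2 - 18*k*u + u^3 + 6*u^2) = 1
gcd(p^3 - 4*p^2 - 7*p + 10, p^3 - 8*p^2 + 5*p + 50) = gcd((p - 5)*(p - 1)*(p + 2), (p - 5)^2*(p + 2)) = p^2 - 3*p - 10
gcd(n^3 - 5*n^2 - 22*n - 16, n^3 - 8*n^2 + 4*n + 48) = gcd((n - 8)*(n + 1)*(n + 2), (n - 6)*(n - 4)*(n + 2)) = n + 2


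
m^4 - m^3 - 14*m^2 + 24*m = m*(m - 3)*(m - 2)*(m + 4)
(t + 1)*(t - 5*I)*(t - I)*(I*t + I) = I*t^4 + 6*t^3 + 2*I*t^3 + 12*t^2 - 4*I*t^2 + 6*t - 10*I*t - 5*I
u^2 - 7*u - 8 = (u - 8)*(u + 1)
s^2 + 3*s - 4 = (s - 1)*(s + 4)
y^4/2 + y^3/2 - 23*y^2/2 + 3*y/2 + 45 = (y/2 + 1)*(y - 3)^2*(y + 5)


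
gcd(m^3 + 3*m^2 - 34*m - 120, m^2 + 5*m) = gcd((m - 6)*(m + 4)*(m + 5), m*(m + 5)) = m + 5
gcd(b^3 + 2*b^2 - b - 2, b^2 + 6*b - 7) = b - 1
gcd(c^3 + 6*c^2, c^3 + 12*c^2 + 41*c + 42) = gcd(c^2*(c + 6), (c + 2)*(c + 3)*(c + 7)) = 1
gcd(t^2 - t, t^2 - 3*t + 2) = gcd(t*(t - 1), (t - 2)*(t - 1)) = t - 1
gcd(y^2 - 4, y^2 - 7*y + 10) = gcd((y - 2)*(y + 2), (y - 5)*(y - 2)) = y - 2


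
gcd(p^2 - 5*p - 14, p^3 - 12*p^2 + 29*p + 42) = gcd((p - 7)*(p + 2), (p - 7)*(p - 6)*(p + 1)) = p - 7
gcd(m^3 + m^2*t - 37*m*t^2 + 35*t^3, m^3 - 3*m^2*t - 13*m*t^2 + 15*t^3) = m^2 - 6*m*t + 5*t^2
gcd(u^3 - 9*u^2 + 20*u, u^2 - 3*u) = u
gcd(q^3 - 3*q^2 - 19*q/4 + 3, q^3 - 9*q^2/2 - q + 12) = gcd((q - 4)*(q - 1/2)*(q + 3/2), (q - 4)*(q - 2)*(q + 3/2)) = q^2 - 5*q/2 - 6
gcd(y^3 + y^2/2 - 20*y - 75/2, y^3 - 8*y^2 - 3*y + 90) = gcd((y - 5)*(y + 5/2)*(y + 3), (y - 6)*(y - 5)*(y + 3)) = y^2 - 2*y - 15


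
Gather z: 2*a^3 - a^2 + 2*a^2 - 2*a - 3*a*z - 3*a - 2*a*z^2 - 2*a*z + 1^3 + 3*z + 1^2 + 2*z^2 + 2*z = 2*a^3 + a^2 - 5*a + z^2*(2 - 2*a) + z*(5 - 5*a) + 2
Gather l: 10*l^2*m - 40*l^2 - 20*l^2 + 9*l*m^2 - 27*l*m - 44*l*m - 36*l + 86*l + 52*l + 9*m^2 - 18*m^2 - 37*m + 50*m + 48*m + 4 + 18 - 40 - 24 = l^2*(10*m - 60) + l*(9*m^2 - 71*m + 102) - 9*m^2 + 61*m - 42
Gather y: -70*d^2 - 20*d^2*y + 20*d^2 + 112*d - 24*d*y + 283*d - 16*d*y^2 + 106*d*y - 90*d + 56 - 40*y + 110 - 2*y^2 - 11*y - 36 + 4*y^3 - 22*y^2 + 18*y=-50*d^2 + 305*d + 4*y^3 + y^2*(-16*d - 24) + y*(-20*d^2 + 82*d - 33) + 130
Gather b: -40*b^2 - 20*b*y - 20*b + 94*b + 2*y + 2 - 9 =-40*b^2 + b*(74 - 20*y) + 2*y - 7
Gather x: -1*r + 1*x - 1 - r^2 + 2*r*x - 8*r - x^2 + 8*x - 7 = -r^2 - 9*r - x^2 + x*(2*r + 9) - 8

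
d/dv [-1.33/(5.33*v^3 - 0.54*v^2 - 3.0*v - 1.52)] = (21.2667*v^2 - 1.4364*v - 3.99)/(-5.33*v^3 + 0.54*v^2 + 3.0*v + 1.52)^2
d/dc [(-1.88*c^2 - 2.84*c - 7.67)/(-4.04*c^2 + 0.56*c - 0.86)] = (-12.5264*c^2 - 58.74*c + 6.7376)/(16.3216*c^4 - 4.5248*c^3 + 7.2624*c^2 - 0.9632*c + 0.7396)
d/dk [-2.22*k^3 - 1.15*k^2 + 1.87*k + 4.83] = -6.66*k^2 - 2.3*k + 1.87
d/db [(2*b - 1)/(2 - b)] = 3/(b - 2)^2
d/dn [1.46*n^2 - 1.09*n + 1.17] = 2.92*n - 1.09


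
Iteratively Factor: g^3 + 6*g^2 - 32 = (g + 4)*(g^2 + 2*g - 8) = (g + 4)^2*(g - 2)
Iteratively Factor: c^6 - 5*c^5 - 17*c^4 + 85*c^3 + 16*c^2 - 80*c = (c)*(c^5 - 5*c^4 - 17*c^3 + 85*c^2 + 16*c - 80) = c*(c + 4)*(c^4 - 9*c^3 + 19*c^2 + 9*c - 20) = c*(c - 5)*(c + 4)*(c^3 - 4*c^2 - c + 4) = c*(c - 5)*(c - 1)*(c + 4)*(c^2 - 3*c - 4) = c*(c - 5)*(c - 4)*(c - 1)*(c + 4)*(c + 1)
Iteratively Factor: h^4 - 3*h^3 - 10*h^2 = (h + 2)*(h^3 - 5*h^2) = h*(h + 2)*(h^2 - 5*h) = h*(h - 5)*(h + 2)*(h)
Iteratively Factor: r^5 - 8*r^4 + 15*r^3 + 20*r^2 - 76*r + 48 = (r - 1)*(r^4 - 7*r^3 + 8*r^2 + 28*r - 48) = (r - 2)*(r - 1)*(r^3 - 5*r^2 - 2*r + 24) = (r - 4)*(r - 2)*(r - 1)*(r^2 - r - 6) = (r - 4)*(r - 3)*(r - 2)*(r - 1)*(r + 2)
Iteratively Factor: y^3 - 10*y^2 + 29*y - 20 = (y - 4)*(y^2 - 6*y + 5) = (y - 4)*(y - 1)*(y - 5)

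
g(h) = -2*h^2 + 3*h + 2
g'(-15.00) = 63.00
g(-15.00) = -493.00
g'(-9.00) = 39.00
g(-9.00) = -187.00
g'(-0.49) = 4.96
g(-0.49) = 0.05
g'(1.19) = -1.76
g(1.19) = 2.74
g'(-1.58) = 9.32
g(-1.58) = -7.73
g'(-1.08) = 7.32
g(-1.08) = -3.57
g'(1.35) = -2.40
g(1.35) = 2.40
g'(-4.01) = 19.04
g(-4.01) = -42.19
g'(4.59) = -15.36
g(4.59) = -26.37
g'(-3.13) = 15.52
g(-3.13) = -26.98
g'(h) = 3 - 4*h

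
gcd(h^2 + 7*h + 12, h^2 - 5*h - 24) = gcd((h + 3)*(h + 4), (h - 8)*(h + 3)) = h + 3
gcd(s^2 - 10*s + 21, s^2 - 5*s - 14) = s - 7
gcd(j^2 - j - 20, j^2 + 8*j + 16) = j + 4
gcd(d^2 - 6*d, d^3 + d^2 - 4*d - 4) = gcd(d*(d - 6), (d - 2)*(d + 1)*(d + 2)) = 1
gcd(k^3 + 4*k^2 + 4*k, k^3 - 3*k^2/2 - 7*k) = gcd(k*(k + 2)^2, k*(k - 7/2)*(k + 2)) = k^2 + 2*k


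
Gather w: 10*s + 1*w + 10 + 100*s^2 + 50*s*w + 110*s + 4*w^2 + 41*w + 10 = 100*s^2 + 120*s + 4*w^2 + w*(50*s + 42) + 20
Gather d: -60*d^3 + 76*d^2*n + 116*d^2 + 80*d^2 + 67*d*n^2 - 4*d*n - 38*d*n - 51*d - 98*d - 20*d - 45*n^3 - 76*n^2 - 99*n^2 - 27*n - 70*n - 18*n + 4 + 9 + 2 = -60*d^3 + d^2*(76*n + 196) + d*(67*n^2 - 42*n - 169) - 45*n^3 - 175*n^2 - 115*n + 15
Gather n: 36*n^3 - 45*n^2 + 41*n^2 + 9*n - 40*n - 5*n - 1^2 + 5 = 36*n^3 - 4*n^2 - 36*n + 4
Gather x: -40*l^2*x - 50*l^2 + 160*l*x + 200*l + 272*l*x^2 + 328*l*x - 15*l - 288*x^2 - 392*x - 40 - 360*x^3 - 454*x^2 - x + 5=-50*l^2 + 185*l - 360*x^3 + x^2*(272*l - 742) + x*(-40*l^2 + 488*l - 393) - 35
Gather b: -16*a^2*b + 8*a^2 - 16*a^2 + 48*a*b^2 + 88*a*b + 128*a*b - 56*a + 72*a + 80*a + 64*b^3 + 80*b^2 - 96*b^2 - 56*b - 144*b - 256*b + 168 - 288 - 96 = -8*a^2 + 96*a + 64*b^3 + b^2*(48*a - 16) + b*(-16*a^2 + 216*a - 456) - 216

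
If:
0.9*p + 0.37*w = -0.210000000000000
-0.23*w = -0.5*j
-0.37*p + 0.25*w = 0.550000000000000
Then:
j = 0.53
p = -0.71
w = 1.15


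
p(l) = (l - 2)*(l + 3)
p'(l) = 2*l + 1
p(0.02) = -5.98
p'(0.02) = 1.04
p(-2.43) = -2.53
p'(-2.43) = -3.86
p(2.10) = 0.51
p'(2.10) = 5.20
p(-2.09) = -3.72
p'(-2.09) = -3.18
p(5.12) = 25.33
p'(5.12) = 11.24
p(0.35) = -5.53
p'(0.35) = 1.70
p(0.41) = -5.42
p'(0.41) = 1.82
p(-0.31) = -6.21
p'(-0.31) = 0.38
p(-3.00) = 0.00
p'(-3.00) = -5.00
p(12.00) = 150.00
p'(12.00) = 25.00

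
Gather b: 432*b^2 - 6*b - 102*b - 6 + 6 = 432*b^2 - 108*b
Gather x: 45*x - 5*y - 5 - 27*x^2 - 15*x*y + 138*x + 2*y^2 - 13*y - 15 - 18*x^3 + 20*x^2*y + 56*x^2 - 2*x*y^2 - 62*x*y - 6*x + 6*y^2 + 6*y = -18*x^3 + x^2*(20*y + 29) + x*(-2*y^2 - 77*y + 177) + 8*y^2 - 12*y - 20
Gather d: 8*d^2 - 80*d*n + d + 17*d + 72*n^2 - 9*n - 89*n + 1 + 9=8*d^2 + d*(18 - 80*n) + 72*n^2 - 98*n + 10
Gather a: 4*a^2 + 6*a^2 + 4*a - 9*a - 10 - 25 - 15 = 10*a^2 - 5*a - 50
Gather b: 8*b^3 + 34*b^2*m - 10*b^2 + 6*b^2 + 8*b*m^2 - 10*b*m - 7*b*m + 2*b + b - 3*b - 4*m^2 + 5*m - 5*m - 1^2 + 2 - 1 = 8*b^3 + b^2*(34*m - 4) + b*(8*m^2 - 17*m) - 4*m^2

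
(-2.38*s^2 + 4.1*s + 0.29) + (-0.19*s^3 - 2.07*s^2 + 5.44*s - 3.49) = -0.19*s^3 - 4.45*s^2 + 9.54*s - 3.2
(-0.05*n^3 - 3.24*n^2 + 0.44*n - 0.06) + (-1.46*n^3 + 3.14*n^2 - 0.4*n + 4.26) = -1.51*n^3 - 0.1*n^2 + 0.04*n + 4.2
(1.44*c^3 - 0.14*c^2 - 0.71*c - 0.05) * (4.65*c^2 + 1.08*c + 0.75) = 6.696*c^5 + 0.9042*c^4 - 2.3727*c^3 - 1.1043*c^2 - 0.5865*c - 0.0375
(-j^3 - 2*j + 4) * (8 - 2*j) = 2*j^4 - 8*j^3 + 4*j^2 - 24*j + 32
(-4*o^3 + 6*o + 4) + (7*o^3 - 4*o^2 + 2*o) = 3*o^3 - 4*o^2 + 8*o + 4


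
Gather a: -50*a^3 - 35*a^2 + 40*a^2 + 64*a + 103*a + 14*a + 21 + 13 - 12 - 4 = -50*a^3 + 5*a^2 + 181*a + 18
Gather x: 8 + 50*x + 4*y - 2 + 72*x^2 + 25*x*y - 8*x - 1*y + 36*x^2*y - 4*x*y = x^2*(36*y + 72) + x*(21*y + 42) + 3*y + 6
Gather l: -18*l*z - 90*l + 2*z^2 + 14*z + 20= l*(-18*z - 90) + 2*z^2 + 14*z + 20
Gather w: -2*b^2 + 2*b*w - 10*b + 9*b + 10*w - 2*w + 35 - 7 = -2*b^2 - b + w*(2*b + 8) + 28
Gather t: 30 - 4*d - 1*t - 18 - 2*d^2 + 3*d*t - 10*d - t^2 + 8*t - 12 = -2*d^2 - 14*d - t^2 + t*(3*d + 7)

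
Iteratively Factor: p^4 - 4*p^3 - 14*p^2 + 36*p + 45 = (p + 1)*(p^3 - 5*p^2 - 9*p + 45) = (p - 5)*(p + 1)*(p^2 - 9) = (p - 5)*(p - 3)*(p + 1)*(p + 3)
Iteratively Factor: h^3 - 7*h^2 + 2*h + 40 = (h + 2)*(h^2 - 9*h + 20) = (h - 4)*(h + 2)*(h - 5)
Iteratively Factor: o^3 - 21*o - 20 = (o + 1)*(o^2 - o - 20) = (o + 1)*(o + 4)*(o - 5)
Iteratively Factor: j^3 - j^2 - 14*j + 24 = (j - 3)*(j^2 + 2*j - 8) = (j - 3)*(j - 2)*(j + 4)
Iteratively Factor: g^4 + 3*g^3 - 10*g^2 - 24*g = (g)*(g^3 + 3*g^2 - 10*g - 24) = g*(g - 3)*(g^2 + 6*g + 8) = g*(g - 3)*(g + 4)*(g + 2)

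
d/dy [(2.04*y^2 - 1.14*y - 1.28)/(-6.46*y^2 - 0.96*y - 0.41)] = (-9.3228*y^2 - 18.2104*y - 0.7614)/(41.7316*y^4 + 12.4032*y^3 + 6.2188*y^2 + 0.7872*y + 0.1681)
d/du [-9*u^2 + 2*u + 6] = 2 - 18*u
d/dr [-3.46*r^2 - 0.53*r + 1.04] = -6.92*r - 0.53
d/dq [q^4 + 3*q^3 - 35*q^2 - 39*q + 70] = 4*q^3 + 9*q^2 - 70*q - 39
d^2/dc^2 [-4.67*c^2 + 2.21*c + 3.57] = -9.34000000000000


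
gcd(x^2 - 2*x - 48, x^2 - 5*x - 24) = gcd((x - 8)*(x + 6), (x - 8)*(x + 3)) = x - 8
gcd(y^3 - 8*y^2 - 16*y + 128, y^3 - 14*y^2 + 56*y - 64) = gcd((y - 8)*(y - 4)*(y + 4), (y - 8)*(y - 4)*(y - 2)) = y^2 - 12*y + 32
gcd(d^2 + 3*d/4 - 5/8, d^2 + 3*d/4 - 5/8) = d^2 + 3*d/4 - 5/8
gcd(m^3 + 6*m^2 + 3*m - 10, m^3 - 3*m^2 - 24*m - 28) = m + 2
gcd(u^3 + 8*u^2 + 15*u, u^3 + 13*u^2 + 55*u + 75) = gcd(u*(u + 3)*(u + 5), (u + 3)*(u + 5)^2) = u^2 + 8*u + 15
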